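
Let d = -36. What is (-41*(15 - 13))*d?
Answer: 2952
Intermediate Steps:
(-41*(15 - 13))*d = -41*(15 - 13)*(-36) = -41*2*(-36) = -82*(-36) = 2952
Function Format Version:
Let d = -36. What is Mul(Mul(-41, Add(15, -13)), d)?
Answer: 2952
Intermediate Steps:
Mul(Mul(-41, Add(15, -13)), d) = Mul(Mul(-41, Add(15, -13)), -36) = Mul(Mul(-41, 2), -36) = Mul(-82, -36) = 2952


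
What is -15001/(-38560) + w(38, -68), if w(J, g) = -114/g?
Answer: 1353977/655520 ≈ 2.0655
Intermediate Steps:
-15001/(-38560) + w(38, -68) = -15001/(-38560) - 114/(-68) = -15001*(-1/38560) - 114*(-1/68) = 15001/38560 + 57/34 = 1353977/655520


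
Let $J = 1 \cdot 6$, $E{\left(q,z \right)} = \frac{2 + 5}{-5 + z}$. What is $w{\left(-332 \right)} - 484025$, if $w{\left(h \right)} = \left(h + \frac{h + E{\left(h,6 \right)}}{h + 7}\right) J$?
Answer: $-486011$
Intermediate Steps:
$E{\left(q,z \right)} = \frac{7}{-5 + z}$
$J = 6$
$w{\left(h \right)} = 6 + 6 h$ ($w{\left(h \right)} = \left(h + \frac{h + \frac{7}{-5 + 6}}{h + 7}\right) 6 = \left(h + \frac{h + \frac{7}{1}}{7 + h}\right) 6 = \left(h + \frac{h + 7 \cdot 1}{7 + h}\right) 6 = \left(h + \frac{h + 7}{7 + h}\right) 6 = \left(h + \frac{7 + h}{7 + h}\right) 6 = \left(h + 1\right) 6 = \left(1 + h\right) 6 = 6 + 6 h$)
$w{\left(-332 \right)} - 484025 = \left(6 + 6 \left(-332\right)\right) - 484025 = \left(6 - 1992\right) - 484025 = -1986 - 484025 = -486011$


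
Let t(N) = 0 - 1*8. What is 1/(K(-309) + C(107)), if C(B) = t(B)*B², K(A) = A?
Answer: -1/91901 ≈ -1.0881e-5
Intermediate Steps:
t(N) = -8 (t(N) = 0 - 8 = -8)
C(B) = -8*B²
1/(K(-309) + C(107)) = 1/(-309 - 8*107²) = 1/(-309 - 8*11449) = 1/(-309 - 91592) = 1/(-91901) = -1/91901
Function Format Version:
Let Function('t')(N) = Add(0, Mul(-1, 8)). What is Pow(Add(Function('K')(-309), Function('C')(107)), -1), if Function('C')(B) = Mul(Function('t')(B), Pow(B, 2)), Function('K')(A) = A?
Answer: Rational(-1, 91901) ≈ -1.0881e-5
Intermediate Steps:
Function('t')(N) = -8 (Function('t')(N) = Add(0, -8) = -8)
Function('C')(B) = Mul(-8, Pow(B, 2))
Pow(Add(Function('K')(-309), Function('C')(107)), -1) = Pow(Add(-309, Mul(-8, Pow(107, 2))), -1) = Pow(Add(-309, Mul(-8, 11449)), -1) = Pow(Add(-309, -91592), -1) = Pow(-91901, -1) = Rational(-1, 91901)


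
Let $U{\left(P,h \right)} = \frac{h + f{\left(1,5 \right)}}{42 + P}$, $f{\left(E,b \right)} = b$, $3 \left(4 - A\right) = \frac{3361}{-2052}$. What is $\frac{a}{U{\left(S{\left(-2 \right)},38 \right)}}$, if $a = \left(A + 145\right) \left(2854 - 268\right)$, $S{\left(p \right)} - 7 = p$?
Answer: $\frac{18648695485}{44118} \approx 4.227 \cdot 10^{5}$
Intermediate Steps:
$A = \frac{27985}{6156}$ ($A = 4 - \frac{3361 \frac{1}{-2052}}{3} = 4 - \frac{3361 \left(- \frac{1}{2052}\right)}{3} = 4 - - \frac{3361}{6156} = 4 + \frac{3361}{6156} = \frac{27985}{6156} \approx 4.546$)
$S{\left(p \right)} = 7 + p$
$U{\left(P,h \right)} = \frac{5 + h}{42 + P}$ ($U{\left(P,h \right)} = \frac{h + 5}{42 + P} = \frac{5 + h}{42 + P}$)
$a = \frac{396780755}{1026}$ ($a = \left(\frac{27985}{6156} + 145\right) \left(2854 - 268\right) = \frac{920605}{6156} \cdot 2586 = \frac{396780755}{1026} \approx 3.8673 \cdot 10^{5}$)
$\frac{a}{U{\left(S{\left(-2 \right)},38 \right)}} = \frac{396780755}{1026 \frac{5 + 38}{42 + \left(7 - 2\right)}} = \frac{396780755}{1026 \frac{1}{42 + 5} \cdot 43} = \frac{396780755}{1026 \cdot \frac{1}{47} \cdot 43} = \frac{396780755}{1026 \cdot \frac{43}{47}} = \frac{396780755}{1026} \cdot \frac{47}{43} = \frac{18648695485}{44118}$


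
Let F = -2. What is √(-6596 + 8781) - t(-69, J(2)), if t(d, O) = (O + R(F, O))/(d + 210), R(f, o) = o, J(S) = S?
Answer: -4/141 + √2185 ≈ 46.716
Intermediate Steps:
t(d, O) = 2*O/(210 + d) (t(d, O) = (O + O)/(d + 210) = (2*O)/(210 + d) = 2*O/(210 + d))
√(-6596 + 8781) - t(-69, J(2)) = √(-6596 + 8781) - 2*2/(210 - 69) = √2185 - 2*2/141 = √2185 - 1*4/141 = √2185 - 4/141 = -4/141 + √2185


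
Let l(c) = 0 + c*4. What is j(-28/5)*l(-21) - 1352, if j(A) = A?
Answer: -4408/5 ≈ -881.60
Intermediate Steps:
l(c) = 4*c (l(c) = 0 + 4*c = 4*c)
j(-28/5)*l(-21) - 1352 = (-28/5)*(4*(-21)) - 1352 = -28*1/5*(-84) - 1352 = -28/5*(-84) - 1352 = 2352/5 - 1352 = -4408/5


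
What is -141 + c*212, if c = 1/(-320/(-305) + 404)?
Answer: -867724/6177 ≈ -140.48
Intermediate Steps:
c = 61/24708 (c = 1/(-320*(-1/305) + 404) = 1/(64/61 + 404) = 1/(24708/61) = 61/24708 ≈ 0.0024688)
-141 + c*212 = -141 + (61/24708)*212 = -141 + 3233/6177 = -867724/6177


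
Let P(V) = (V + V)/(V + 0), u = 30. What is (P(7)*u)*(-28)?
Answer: -1680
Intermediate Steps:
P(V) = 2 (P(V) = (2*V)/V = 2)
(P(7)*u)*(-28) = (2*30)*(-28) = 60*(-28) = -1680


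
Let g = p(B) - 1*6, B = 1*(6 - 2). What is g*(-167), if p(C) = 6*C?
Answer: -3006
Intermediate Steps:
B = 4 (B = 1*4 = 4)
g = 18 (g = 6*4 - 1*6 = 24 - 6 = 18)
g*(-167) = 18*(-167) = -3006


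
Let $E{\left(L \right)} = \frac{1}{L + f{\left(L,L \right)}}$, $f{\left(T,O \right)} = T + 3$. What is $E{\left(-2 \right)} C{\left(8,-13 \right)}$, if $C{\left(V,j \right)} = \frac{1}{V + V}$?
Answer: $- \frac{1}{16} \approx -0.0625$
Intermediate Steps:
$C{\left(V,j \right)} = \frac{1}{2 V}$
$f{\left(T,O \right)} = 3 + T$
$E{\left(L \right)} = \frac{1}{3 + 2 L}$ ($E{\left(L \right)} = \frac{1}{L + \left(3 + L\right)} = \frac{1}{3 + 2 L}$)
$E{\left(-2 \right)} C{\left(8,-13 \right)} = \frac{\frac{1}{2} \cdot \frac{1}{8}}{3 + 2 \left(-2\right)} = \frac{\frac{1}{2} \cdot \frac{1}{8}}{3 - 4} = \frac{1}{-1} \cdot \frac{1}{16} = \left(-1\right) \frac{1}{16} = - \frac{1}{16}$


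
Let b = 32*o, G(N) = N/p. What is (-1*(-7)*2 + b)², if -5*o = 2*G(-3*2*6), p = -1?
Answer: 4990756/25 ≈ 1.9963e+5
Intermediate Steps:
G(N) = -N (G(N) = N/(-1) = N*(-1) = -N)
o = -72/5 (o = -2*(-(-3*2)*6)/5 = -2*(-(-6)*6)/5 = -2*(-1*(-36))/5 = -2*36/5 = -⅕*72 = -72/5 ≈ -14.400)
b = -2304/5 (b = 32*(-72/5) = -2304/5 ≈ -460.80)
(-1*(-7)*2 + b)² = (-1*(-7)*2 - 2304/5)² = (7*2 - 2304/5)² = (14 - 2304/5)² = (-2234/5)² = 4990756/25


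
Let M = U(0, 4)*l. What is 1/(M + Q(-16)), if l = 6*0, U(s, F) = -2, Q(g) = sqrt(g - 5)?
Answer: -I*sqrt(21)/21 ≈ -0.21822*I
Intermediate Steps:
Q(g) = sqrt(-5 + g)
l = 0
M = 0 (M = -2*0 = 0)
1/(M + Q(-16)) = 1/(0 + sqrt(-5 - 16)) = 1/(0 + sqrt(-21)) = 1/(0 + I*sqrt(21)) = 1/(I*sqrt(21)) = -I*sqrt(21)/21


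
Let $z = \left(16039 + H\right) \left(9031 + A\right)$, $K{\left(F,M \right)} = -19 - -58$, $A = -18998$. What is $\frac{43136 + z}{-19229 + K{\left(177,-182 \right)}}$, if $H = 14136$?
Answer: $\frac{300711089}{19190} \approx 15670.0$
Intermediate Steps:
$K{\left(F,M \right)} = 39$ ($K{\left(F,M \right)} = -19 + 58 = 39$)
$z = -300754225$ ($z = \left(16039 + 14136\right) \left(9031 - 18998\right) = 30175 \left(-9967\right) = -300754225$)
$\frac{43136 + z}{-19229 + K{\left(177,-182 \right)}} = \frac{43136 - 300754225}{-19229 + 39} = - \frac{300711089}{-19190} = \left(-300711089\right) \left(- \frac{1}{19190}\right) = \frac{300711089}{19190}$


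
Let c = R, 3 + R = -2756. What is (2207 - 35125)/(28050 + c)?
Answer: -32918/25291 ≈ -1.3016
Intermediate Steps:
R = -2759 (R = -3 - 2756 = -2759)
c = -2759
(2207 - 35125)/(28050 + c) = (2207 - 35125)/(28050 - 2759) = -32918/25291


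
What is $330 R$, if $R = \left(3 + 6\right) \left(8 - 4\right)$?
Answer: $11880$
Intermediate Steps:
$R = 36$ ($R = 9 \cdot 4 = 36$)
$330 R = 330 \cdot 36 = 11880$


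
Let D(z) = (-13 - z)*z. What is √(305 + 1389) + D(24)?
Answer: -888 + 11*√14 ≈ -846.84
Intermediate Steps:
D(z) = z*(-13 - z)
√(305 + 1389) + D(24) = √(305 + 1389) - 1*24*(13 + 24) = √1694 - 1*24*37 = 11*√14 - 888 = -888 + 11*√14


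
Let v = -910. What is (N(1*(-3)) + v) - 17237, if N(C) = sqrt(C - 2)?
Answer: -18147 + I*sqrt(5) ≈ -18147.0 + 2.2361*I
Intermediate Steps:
N(C) = sqrt(-2 + C)
(N(1*(-3)) + v) - 17237 = (sqrt(-2 + 1*(-3)) - 910) - 17237 = (sqrt(-2 - 3) - 910) - 17237 = (sqrt(-5) - 910) - 17237 = (I*sqrt(5) - 910) - 17237 = (-910 + I*sqrt(5)) - 17237 = -18147 + I*sqrt(5)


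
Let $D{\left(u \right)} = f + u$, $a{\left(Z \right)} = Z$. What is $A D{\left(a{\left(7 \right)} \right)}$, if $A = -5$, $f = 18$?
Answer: $-125$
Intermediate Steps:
$D{\left(u \right)} = 18 + u$
$A D{\left(a{\left(7 \right)} \right)} = - 5 \left(18 + 7\right) = \left(-5\right) 25 = -125$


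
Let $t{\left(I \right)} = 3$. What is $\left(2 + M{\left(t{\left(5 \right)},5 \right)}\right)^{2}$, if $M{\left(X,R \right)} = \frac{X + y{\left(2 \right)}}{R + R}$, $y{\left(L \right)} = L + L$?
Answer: $\frac{729}{100} \approx 7.29$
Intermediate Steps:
$y{\left(L \right)} = 2 L$
$M{\left(X,R \right)} = \frac{4 + X}{2 R}$ ($M{\left(X,R \right)} = \frac{X + 2 \cdot 2}{R + R} = \frac{X + 4}{2 R} = \left(4 + X\right) \frac{1}{2 R} = \frac{4 + X}{2 R}$)
$\left(2 + M{\left(t{\left(5 \right)},5 \right)}\right)^{2} = \left(2 + \frac{4 + 3}{2 \cdot 5}\right)^{2} = \left(2 + \frac{1}{2} \cdot \frac{1}{5} \cdot 7\right)^{2} = \left(2 + \frac{7}{10}\right)^{2} = \left(\frac{27}{10}\right)^{2} = \frac{729}{100}$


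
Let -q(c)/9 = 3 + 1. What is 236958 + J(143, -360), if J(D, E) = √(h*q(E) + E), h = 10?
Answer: 236958 + 12*I*√5 ≈ 2.3696e+5 + 26.833*I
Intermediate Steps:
q(c) = -36 (q(c) = -9*(3 + 1) = -9*4 = -36)
J(D, E) = √(-360 + E) (J(D, E) = √(10*(-36) + E) = √(-360 + E))
236958 + J(143, -360) = 236958 + √(-360 - 360) = 236958 + √(-720) = 236958 + 12*I*√5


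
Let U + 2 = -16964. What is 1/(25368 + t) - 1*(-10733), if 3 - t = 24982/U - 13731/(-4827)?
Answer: 3716556492940192/346273779865 ≈ 10733.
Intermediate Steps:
U = -16966 (U = -2 - 16964 = -16966)
t = 22218769/13649147 (t = 3 - (24982/(-16966) - 13731/(-4827)) = 3 - (24982*(-1/16966) - 13731*(-1/4827)) = 3 - (-12491/8483 + 4577/1609) = 3 - 1*18728672/13649147 = 3 - 18728672/13649147 = 22218769/13649147 ≈ 1.6278)
1/(25368 + t) - 1*(-10733) = 1/(25368 + 22218769/13649147) - 1*(-10733) = 1/(346273779865/13649147) + 10733 = 13649147/346273779865 + 10733 = 3716556492940192/346273779865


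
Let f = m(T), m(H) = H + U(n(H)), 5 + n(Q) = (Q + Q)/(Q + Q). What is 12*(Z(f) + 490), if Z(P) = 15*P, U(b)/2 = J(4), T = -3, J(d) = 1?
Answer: 5700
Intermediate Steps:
n(Q) = -4 (n(Q) = -5 + (Q + Q)/(Q + Q) = -5 + (2*Q)/((2*Q)) = -5 + (2*Q)*(1/(2*Q)) = -5 + 1 = -4)
U(b) = 2 (U(b) = 2*1 = 2)
m(H) = 2 + H (m(H) = H + 2 = 2 + H)
f = -1 (f = 2 - 3 = -1)
12*(Z(f) + 490) = 12*(15*(-1) + 490) = 12*(-15 + 490) = 12*475 = 5700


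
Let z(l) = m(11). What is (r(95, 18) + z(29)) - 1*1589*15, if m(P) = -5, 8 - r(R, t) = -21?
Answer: -23811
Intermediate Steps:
r(R, t) = 29 (r(R, t) = 8 - 1*(-21) = 8 + 21 = 29)
z(l) = -5
(r(95, 18) + z(29)) - 1*1589*15 = (29 - 5) - 1*1589*15 = 24 - 1589*15 = 24 - 23835 = -23811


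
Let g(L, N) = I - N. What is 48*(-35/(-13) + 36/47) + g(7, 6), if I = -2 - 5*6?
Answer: 78206/611 ≈ 128.00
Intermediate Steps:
I = -32 (I = -2 - 30 = -32)
g(L, N) = -32 - N
48*(-35/(-13) + 36/47) + g(7, 6) = 48*(-35/(-13) + 36/47) + (-32 - 1*6) = 48*(-35*(-1/13) + 36*(1/47)) + (-32 - 6) = 48*(35/13 + 36/47) - 38 = 48*(2113/611) - 38 = 101424/611 - 38 = 78206/611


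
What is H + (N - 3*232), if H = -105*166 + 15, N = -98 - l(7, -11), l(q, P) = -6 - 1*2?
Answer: -18201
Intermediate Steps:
l(q, P) = -8 (l(q, P) = -6 - 2 = -8)
N = -90 (N = -98 - 1*(-8) = -98 + 8 = -90)
H = -17415 (H = -17430 + 15 = -17415)
H + (N - 3*232) = -17415 + (-90 - 3*232) = -17415 + (-90 - 696) = -17415 - 786 = -18201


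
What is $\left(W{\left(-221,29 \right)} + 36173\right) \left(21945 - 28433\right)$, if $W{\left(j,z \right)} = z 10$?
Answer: $-236571944$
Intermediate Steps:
$W{\left(j,z \right)} = 10 z$
$\left(W{\left(-221,29 \right)} + 36173\right) \left(21945 - 28433\right) = \left(10 \cdot 29 + 36173\right) \left(21945 - 28433\right) = \left(290 + 36173\right) \left(-6488\right) = 36463 \left(-6488\right) = -236571944$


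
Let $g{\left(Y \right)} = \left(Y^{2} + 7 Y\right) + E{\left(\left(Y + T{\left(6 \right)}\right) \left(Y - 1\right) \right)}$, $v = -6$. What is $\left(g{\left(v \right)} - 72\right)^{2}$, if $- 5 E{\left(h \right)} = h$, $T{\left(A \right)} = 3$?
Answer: $\frac{168921}{25} \approx 6756.8$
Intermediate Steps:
$E{\left(h \right)} = - \frac{h}{5}$
$g{\left(Y \right)} = Y^{2} + 7 Y - \frac{\left(-1 + Y\right) \left(3 + Y\right)}{5}$ ($g{\left(Y \right)} = \left(Y^{2} + 7 Y\right) - \frac{\left(Y + 3\right) \left(Y - 1\right)}{5} = \left(Y^{2} + 7 Y\right) - \frac{\left(3 + Y\right) \left(-1 + Y\right)}{5} = \left(Y^{2} + 7 Y\right) - \frac{\left(-1 + Y\right) \left(3 + Y\right)}{5} = Y^{2} + 7 Y - \frac{\left(-1 + Y\right) \left(3 + Y\right)}{5}$)
$\left(g{\left(v \right)} - 72\right)^{2} = \left(\left(\frac{3}{5} + \frac{4 \left(-6\right)^{2}}{5} + \frac{33}{5} \left(-6\right)\right) - 72\right)^{2} = \left(\left(\frac{3}{5} + \frac{4}{5} \cdot 36 - \frac{198}{5}\right) - 72\right)^{2} = \left(\left(\frac{3}{5} + \frac{144}{5} - \frac{198}{5}\right) - 72\right)^{2} = \left(- \frac{51}{5} - 72\right)^{2} = \left(- \frac{411}{5}\right)^{2} = \frac{168921}{25}$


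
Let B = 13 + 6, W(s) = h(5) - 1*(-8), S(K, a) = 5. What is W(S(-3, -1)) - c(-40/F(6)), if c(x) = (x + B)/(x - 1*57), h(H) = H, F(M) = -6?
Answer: 2040/151 ≈ 13.510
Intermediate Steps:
W(s) = 13 (W(s) = 5 - 1*(-8) = 5 + 8 = 13)
B = 19
c(x) = (19 + x)/(-57 + x) (c(x) = (x + 19)/(x - 1*57) = (19 + x)/(x - 57) = (19 + x)/(-57 + x))
W(S(-3, -1)) - c(-40/F(6)) = 13 - (19 - 40/(-6))/(-57 - 40/(-6)) = 13 - (19 - 40*(-⅙))/(-57 - 40*(-⅙)) = 13 - (19 + 20/3)/(-57 + 20/3) = 13 - 77/((-151/3)*3) = 13 - (-3)*77/(151*3) = 13 - 1*(-77/151) = 13 + 77/151 = 2040/151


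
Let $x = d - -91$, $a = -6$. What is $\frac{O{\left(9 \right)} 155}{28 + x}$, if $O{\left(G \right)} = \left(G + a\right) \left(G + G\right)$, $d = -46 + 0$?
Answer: $\frac{8370}{73} \approx 114.66$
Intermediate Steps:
$d = -46$
$x = 45$ ($x = -46 - -91 = -46 + 91 = 45$)
$O{\left(G \right)} = 2 G \left(-6 + G\right)$ ($O{\left(G \right)} = \left(G - 6\right) \left(G + G\right) = \left(-6 + G\right) 2 G = 2 G \left(-6 + G\right)$)
$\frac{O{\left(9 \right)} 155}{28 + x} = \frac{2 \cdot 9 \left(-6 + 9\right) 155}{28 + 45} = \frac{2 \cdot 9 \cdot 3 \cdot 155}{73} = 54 \cdot 155 \cdot \frac{1}{73} = 8370 \cdot \frac{1}{73} = \frac{8370}{73}$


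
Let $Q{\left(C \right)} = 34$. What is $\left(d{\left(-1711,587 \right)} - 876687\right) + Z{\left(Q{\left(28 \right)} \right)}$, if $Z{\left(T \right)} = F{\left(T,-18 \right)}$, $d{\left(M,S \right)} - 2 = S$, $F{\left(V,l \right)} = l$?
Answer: $-876116$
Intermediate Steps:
$d{\left(M,S \right)} = 2 + S$
$Z{\left(T \right)} = -18$
$\left(d{\left(-1711,587 \right)} - 876687\right) + Z{\left(Q{\left(28 \right)} \right)} = \left(\left(2 + 587\right) - 876687\right) - 18 = \left(589 - 876687\right) - 18 = -876098 - 18 = -876116$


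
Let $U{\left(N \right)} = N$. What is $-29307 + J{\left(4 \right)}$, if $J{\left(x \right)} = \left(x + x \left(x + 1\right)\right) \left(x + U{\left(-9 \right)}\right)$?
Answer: $-29427$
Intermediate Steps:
$J{\left(x \right)} = \left(-9 + x\right) \left(x + x \left(1 + x\right)\right)$ ($J{\left(x \right)} = \left(x + x \left(x + 1\right)\right) \left(x - 9\right) = \left(x + x \left(1 + x\right)\right) \left(-9 + x\right) = \left(-9 + x\right) \left(x + x \left(1 + x\right)\right)$)
$-29307 + J{\left(4 \right)} = -29307 + 4 \left(-18 + 4^{2} - 28\right) = -29307 + 4 \left(-18 + 16 - 28\right) = -29307 + 4 \left(-30\right) = -29307 - 120 = -29427$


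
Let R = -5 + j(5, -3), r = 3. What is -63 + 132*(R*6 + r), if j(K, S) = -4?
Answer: -6795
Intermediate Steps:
R = -9 (R = -5 - 4 = -9)
-63 + 132*(R*6 + r) = -63 + 132*(-9*6 + 3) = -63 + 132*(-54 + 3) = -63 + 132*(-51) = -63 - 6732 = -6795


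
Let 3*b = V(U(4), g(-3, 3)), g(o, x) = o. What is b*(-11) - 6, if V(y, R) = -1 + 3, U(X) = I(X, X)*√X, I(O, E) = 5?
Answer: -40/3 ≈ -13.333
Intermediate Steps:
U(X) = 5*√X
V(y, R) = 2
b = ⅔ (b = (⅓)*2 = ⅔ ≈ 0.66667)
b*(-11) - 6 = (⅔)*(-11) - 6 = -22/3 - 6 = -40/3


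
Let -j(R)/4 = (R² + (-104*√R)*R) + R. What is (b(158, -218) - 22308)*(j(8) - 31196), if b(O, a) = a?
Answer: 709208584 - 149933056*√2 ≈ 4.9717e+8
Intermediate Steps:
j(R) = -4*R - 4*R² + 416*R^(3/2) (j(R) = -4*((R² + (-104*√R)*R) + R) = -4*((R² - 104*R^(3/2)) + R) = -4*(R + R² - 104*R^(3/2)) = -4*R - 4*R² + 416*R^(3/2))
(b(158, -218) - 22308)*(j(8) - 31196) = (-218 - 22308)*((-4*8 - 4*8² + 416*8^(3/2)) - 31196) = -22526*((-32 - 4*64 + 416*(16*√2)) - 31196) = -22526*((-32 - 256 + 6656*√2) - 31196) = -22526*((-288 + 6656*√2) - 31196) = -22526*(-31484 + 6656*√2) = 709208584 - 149933056*√2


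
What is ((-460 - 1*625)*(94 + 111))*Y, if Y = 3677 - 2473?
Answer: -267799700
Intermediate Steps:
Y = 1204
((-460 - 1*625)*(94 + 111))*Y = ((-460 - 1*625)*(94 + 111))*1204 = ((-460 - 625)*205)*1204 = -1085*205*1204 = -222425*1204 = -267799700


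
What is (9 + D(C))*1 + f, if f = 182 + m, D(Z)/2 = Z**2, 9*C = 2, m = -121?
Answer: 5678/81 ≈ 70.099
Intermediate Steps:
C = 2/9 (C = (1/9)*2 = 2/9 ≈ 0.22222)
D(Z) = 2*Z**2
f = 61 (f = 182 - 121 = 61)
(9 + D(C))*1 + f = (9 + 2*(2/9)**2)*1 + 61 = (9 + 2*(4/81))*1 + 61 = (9 + 8/81)*1 + 61 = (737/81)*1 + 61 = 737/81 + 61 = 5678/81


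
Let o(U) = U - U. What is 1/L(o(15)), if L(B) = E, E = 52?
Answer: 1/52 ≈ 0.019231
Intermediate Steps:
o(U) = 0
L(B) = 52
1/L(o(15)) = 1/52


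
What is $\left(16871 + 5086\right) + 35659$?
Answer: $57616$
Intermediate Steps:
$\left(16871 + 5086\right) + 35659 = 21957 + 35659 = 57616$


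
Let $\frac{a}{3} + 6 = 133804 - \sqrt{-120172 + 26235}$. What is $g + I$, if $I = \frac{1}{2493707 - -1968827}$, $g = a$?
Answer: $\frac{1791234372397}{4462534} - 3 i \sqrt{93937} \approx 4.0139 \cdot 10^{5} - 919.47 i$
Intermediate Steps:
$a = 401394 - 3 i \sqrt{93937}$ ($a = -18 + 3 \left(133804 - \sqrt{-120172 + 26235}\right) = -18 + 3 \left(133804 - \sqrt{-93937}\right) = -18 + 3 \left(133804 - i \sqrt{93937}\right) = -18 + \left(401412 - 3 i \sqrt{93937}\right) = 401394 - 3 i \sqrt{93937} \approx 4.0139 \cdot 10^{5} - 919.47 i$)
$g = 401394 - 3 i \sqrt{93937} \approx 4.0139 \cdot 10^{5} - 919.47 i$
$I = \frac{1}{4462534}$ ($I = \frac{1}{2493707 + 1968827} = \frac{1}{4462534} \approx 2.2409 \cdot 10^{-7}$)
$g + I = \left(401394 - 3 i \sqrt{93937}\right) + \frac{1}{4462534} = \frac{1791234372397}{4462534} - 3 i \sqrt{93937}$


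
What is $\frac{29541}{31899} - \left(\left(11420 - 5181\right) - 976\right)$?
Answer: $- \frac{55951632}{10633} \approx -5262.1$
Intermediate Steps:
$\frac{29541}{31899} - \left(\left(11420 - 5181\right) - 976\right) = 29541 \cdot \frac{1}{31899} - \left(6239 - 976\right) = \frac{9847}{10633} - 5263 = - \frac{55951632}{10633}$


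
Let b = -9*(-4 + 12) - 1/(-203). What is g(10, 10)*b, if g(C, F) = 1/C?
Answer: -2923/406 ≈ -7.1995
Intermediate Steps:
b = -14615/203 (b = -9*8 - 1*(-1/203) = -72 + 1/203 = -14615/203 ≈ -71.995)
g(10, 10)*b = -14615/203/10 = (⅒)*(-14615/203) = -2923/406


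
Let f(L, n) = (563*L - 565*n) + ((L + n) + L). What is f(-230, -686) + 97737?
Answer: 354691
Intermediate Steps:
f(L, n) = -564*n + 565*L (f(L, n) = (-565*n + 563*L) + (n + 2*L) = -564*n + 565*L)
f(-230, -686) + 97737 = (-564*(-686) + 565*(-230)) + 97737 = (386904 - 129950) + 97737 = 256954 + 97737 = 354691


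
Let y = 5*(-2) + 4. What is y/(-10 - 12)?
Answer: 3/11 ≈ 0.27273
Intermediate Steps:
y = -6 (y = -10 + 4 = -6)
y/(-10 - 12) = -6/(-10 - 12) = -6/(-22) = -6*(-1/22) = 3/11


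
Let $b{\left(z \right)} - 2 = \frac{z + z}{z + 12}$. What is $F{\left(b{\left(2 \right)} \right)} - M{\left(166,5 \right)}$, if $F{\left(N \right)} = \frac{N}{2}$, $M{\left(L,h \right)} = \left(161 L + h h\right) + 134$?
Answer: $- \frac{188187}{7} \approx -26884.0$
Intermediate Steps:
$M{\left(L,h \right)} = 134 + h^{2} + 161 L$ ($M{\left(L,h \right)} = \left(161 L + h^{2}\right) + 134 = \left(h^{2} + 161 L\right) + 134 = 134 + h^{2} + 161 L$)
$b{\left(z \right)} = 2 + \frac{2 z}{12 + z}$ ($b{\left(z \right)} = 2 + \frac{z + z}{z + 12} = 2 + \frac{2 z}{12 + z}$)
$F{\left(N \right)} = \frac{N}{2}$
$F{\left(b{\left(2 \right)} \right)} - M{\left(166,5 \right)} = \frac{4 \frac{1}{12 + 2} \left(6 + 2\right)}{2} - \left(134 + 5^{2} + 161 \cdot 166\right) = \frac{4 \cdot \frac{1}{14} \cdot 8}{2} - \left(134 + 25 + 26726\right) = \frac{4 \cdot \frac{1}{14} \cdot 8}{2} - 26885 = \frac{1}{2} \cdot \frac{16}{7} - 26885 = \frac{8}{7} - 26885 = - \frac{188187}{7}$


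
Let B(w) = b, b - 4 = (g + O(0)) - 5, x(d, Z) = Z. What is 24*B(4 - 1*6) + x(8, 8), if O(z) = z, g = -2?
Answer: -64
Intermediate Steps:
b = -3 (b = 4 + ((-2 + 0) - 5) = 4 + (-2 - 5) = 4 - 7 = -3)
B(w) = -3
24*B(4 - 1*6) + x(8, 8) = 24*(-3) + 8 = -72 + 8 = -64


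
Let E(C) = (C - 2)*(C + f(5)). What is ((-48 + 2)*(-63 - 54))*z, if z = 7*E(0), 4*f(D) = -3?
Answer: 56511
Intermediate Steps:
f(D) = -¾ (f(D) = (¼)*(-3) = -¾)
E(C) = (-2 + C)*(-¾ + C) (E(C) = (C - 2)*(C - ¾) = (-2 + C)*(-¾ + C))
z = 21/2 (z = 7*(3/2 + 0² - 11/4*0) = 7*(3/2 + 0 + 0) = 7*(3/2) = 21/2 ≈ 10.500)
((-48 + 2)*(-63 - 54))*z = ((-48 + 2)*(-63 - 54))*(21/2) = -46*(-117)*(21/2) = 5382*(21/2) = 56511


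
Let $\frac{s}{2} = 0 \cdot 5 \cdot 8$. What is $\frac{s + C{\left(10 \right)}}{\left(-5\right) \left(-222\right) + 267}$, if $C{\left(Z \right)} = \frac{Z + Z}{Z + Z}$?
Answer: $\frac{1}{1377} \approx 0.00072622$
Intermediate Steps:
$s = 0$ ($s = 2 \cdot 0 \cdot 5 \cdot 8 = 2 \cdot 0 \cdot 8 = 2 \cdot 0 = 0$)
$C{\left(Z \right)} = 1$ ($C{\left(Z \right)} = \frac{2 Z}{2 Z} = 2 Z \frac{1}{2 Z} = 1$)
$\frac{s + C{\left(10 \right)}}{\left(-5\right) \left(-222\right) + 267} = \frac{0 + 1}{\left(-5\right) \left(-222\right) + 267} = 1 \frac{1}{1110 + 267} = 1 \cdot \frac{1}{1377} = \frac{1}{1377}$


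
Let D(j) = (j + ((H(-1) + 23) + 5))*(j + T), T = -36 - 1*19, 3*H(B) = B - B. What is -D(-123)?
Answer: -16910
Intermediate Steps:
H(B) = 0 (H(B) = (B - B)/3 = (⅓)*0 = 0)
T = -55 (T = -36 - 19 = -55)
D(j) = (-55 + j)*(28 + j) (D(j) = (j + ((0 + 23) + 5))*(j - 55) = (j + (23 + 5))*(-55 + j) = (j + 28)*(-55 + j) = (28 + j)*(-55 + j) = (-55 + j)*(28 + j))
-D(-123) = -(-1540 + (-123)² - 27*(-123)) = -(-1540 + 15129 + 3321) = -1*16910 = -16910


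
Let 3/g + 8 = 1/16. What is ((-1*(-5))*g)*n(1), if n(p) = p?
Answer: -240/127 ≈ -1.8898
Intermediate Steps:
g = -48/127 (g = 3/(-8 + 1/16) = 3/(-127/16) = 3*(-16/127) = -48/127 ≈ -0.37795)
((-1*(-5))*g)*n(1) = (-1*(-5)*(-48/127))*1 = (5*(-48/127))*1 = -240/127*1 = -240/127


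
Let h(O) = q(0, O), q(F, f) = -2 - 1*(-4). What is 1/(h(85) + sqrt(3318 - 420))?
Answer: -1/1447 + 3*sqrt(322)/2894 ≈ 0.017911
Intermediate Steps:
q(F, f) = 2 (q(F, f) = -2 + 4 = 2)
h(O) = 2
1/(h(85) + sqrt(3318 - 420)) = 1/(2 + sqrt(3318 - 420)) = 1/(2 + sqrt(2898)) = 1/(2 + 3*sqrt(322))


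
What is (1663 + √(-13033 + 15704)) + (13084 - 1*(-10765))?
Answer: 25512 + √2671 ≈ 25564.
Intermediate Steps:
(1663 + √(-13033 + 15704)) + (13084 - 1*(-10765)) = (1663 + √2671) + (13084 + 10765) = (1663 + √2671) + 23849 = 25512 + √2671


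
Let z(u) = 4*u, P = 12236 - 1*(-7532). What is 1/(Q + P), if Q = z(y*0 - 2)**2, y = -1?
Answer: 1/19832 ≈ 5.0424e-5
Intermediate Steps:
P = 19768 (P = 12236 + 7532 = 19768)
Q = 64 (Q = (4*(-1*0 - 2))**2 = (4*(0 - 2))**2 = (4*(-2))**2 = (-8)**2 = 64)
1/(Q + P) = 1/(64 + 19768) = 1/19832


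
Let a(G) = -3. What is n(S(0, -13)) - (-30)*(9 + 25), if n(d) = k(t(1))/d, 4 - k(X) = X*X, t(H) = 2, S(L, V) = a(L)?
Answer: 1020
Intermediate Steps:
S(L, V) = -3
k(X) = 4 - X**2 (k(X) = 4 - X*X = 4 - X**2)
n(d) = 0 (n(d) = (4 - 1*2**2)/d = (4 - 1*4)/d = (4 - 4)/d = 0/d = 0)
n(S(0, -13)) - (-30)*(9 + 25) = 0 - (-30)*(9 + 25) = 0 - (-30)*34 = 0 - 1*(-1020) = 0 + 1020 = 1020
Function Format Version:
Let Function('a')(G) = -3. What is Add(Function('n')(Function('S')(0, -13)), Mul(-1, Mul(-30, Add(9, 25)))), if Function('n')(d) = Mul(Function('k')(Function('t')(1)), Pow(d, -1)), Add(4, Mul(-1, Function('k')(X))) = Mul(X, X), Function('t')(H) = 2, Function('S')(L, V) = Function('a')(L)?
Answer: 1020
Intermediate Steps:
Function('S')(L, V) = -3
Function('k')(X) = Add(4, Mul(-1, Pow(X, 2))) (Function('k')(X) = Add(4, Mul(-1, Mul(X, X))) = Add(4, Mul(-1, Pow(X, 2))))
Function('n')(d) = 0 (Function('n')(d) = Mul(Add(4, Mul(-1, Pow(2, 2))), Pow(d, -1)) = Mul(Add(4, Mul(-1, 4)), Pow(d, -1)) = Mul(Add(4, -4), Pow(d, -1)) = Mul(0, Pow(d, -1)) = 0)
Add(Function('n')(Function('S')(0, -13)), Mul(-1, Mul(-30, Add(9, 25)))) = Add(0, Mul(-1, Mul(-30, Add(9, 25)))) = Add(0, Mul(-1, Mul(-30, 34))) = Add(0, Mul(-1, -1020)) = Add(0, 1020) = 1020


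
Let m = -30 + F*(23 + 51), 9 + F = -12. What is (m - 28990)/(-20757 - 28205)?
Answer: 15287/24481 ≈ 0.62444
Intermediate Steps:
F = -21 (F = -9 - 12 = -21)
m = -1584 (m = -30 - 21*(23 + 51) = -30 - 21*74 = -30 - 1554 = -1584)
(m - 28990)/(-20757 - 28205) = (-1584 - 28990)/(-20757 - 28205) = -30574/(-48962) = -30574*(-1/48962) = 15287/24481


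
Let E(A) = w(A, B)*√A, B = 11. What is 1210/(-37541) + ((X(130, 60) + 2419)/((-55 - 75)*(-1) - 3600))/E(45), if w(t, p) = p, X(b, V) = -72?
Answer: -1210/37541 - 2347*√5/572550 ≈ -0.041398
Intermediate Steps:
E(A) = 11*√A
1210/(-37541) + ((X(130, 60) + 2419)/((-55 - 75)*(-1) - 3600))/E(45) = 1210/(-37541) + ((-72 + 2419)/((-55 - 75)*(-1) - 3600))/((11*√45)) = 1210*(-1/37541) + (2347/(-130*(-1) - 3600))/((11*(3*√5))) = -1210/37541 + (2347/(130 - 3600))/((33*√5)) = -1210/37541 + (2347/(-3470))*(√5/165) = -1210/37541 + (2347*(-1/3470))*(√5/165) = -1210/37541 - 2347*√5/572550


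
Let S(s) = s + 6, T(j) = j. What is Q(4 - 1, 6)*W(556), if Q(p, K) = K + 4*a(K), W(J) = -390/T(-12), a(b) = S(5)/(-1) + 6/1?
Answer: -455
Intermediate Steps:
S(s) = 6 + s
a(b) = -5 (a(b) = (6 + 5)/(-1) + 6/1 = 11*(-1) + 6*1 = -11 + 6 = -5)
W(J) = 65/2 (W(J) = -390/(-12) = -390*(-1/12) = 65/2)
Q(p, K) = -20 + K (Q(p, K) = K + 4*(-5) = K - 20 = -20 + K)
Q(4 - 1, 6)*W(556) = (-20 + 6)*(65/2) = -14*65/2 = -455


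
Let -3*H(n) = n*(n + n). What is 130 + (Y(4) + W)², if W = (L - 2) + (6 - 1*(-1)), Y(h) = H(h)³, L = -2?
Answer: 1068534739/729 ≈ 1.4658e+6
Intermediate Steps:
H(n) = -2*n²/3 (H(n) = -n*(n + n)/3 = -n*2*n/3 = -2*n²/3)
Y(h) = -8*h⁶/27 (Y(h) = (-2*h²/3)³ = -8*h⁶/27)
W = 3 (W = (-2 - 2) + (6 - 1*(-1)) = -4 + (6 + 1) = -4 + 7 = 3)
130 + (Y(4) + W)² = 130 + (-8/27*4⁶ + 3)² = 130 + (-8/27*4096 + 3)² = 130 + (-32768/27 + 3)² = 130 + (-32687/27)² = 130 + 1068439969/729 = 1068534739/729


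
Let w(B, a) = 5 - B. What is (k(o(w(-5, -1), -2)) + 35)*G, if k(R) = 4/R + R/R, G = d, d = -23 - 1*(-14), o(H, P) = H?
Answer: -1638/5 ≈ -327.60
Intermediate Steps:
d = -9 (d = -23 + 14 = -9)
G = -9
k(R) = 1 + 4/R (k(R) = 4/R + 1 = 1 + 4/R)
(k(o(w(-5, -1), -2)) + 35)*G = ((4 + (5 - 1*(-5)))/(5 - 1*(-5)) + 35)*(-9) = ((4 + (5 + 5))/(5 + 5) + 35)*(-9) = ((4 + 10)/10 + 35)*(-9) = ((⅒)*14 + 35)*(-9) = (7/5 + 35)*(-9) = (182/5)*(-9) = -1638/5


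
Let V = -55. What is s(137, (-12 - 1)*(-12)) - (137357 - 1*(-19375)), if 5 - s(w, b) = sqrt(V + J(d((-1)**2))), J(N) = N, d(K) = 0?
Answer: -156727 - I*sqrt(55) ≈ -1.5673e+5 - 7.4162*I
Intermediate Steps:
s(w, b) = 5 - I*sqrt(55) (s(w, b) = 5 - sqrt(-55 + 0) = 5 - sqrt(-55) = 5 - I*sqrt(55))
s(137, (-12 - 1)*(-12)) - (137357 - 1*(-19375)) = (5 - I*sqrt(55)) - (137357 - 1*(-19375)) = (5 - I*sqrt(55)) - (137357 + 19375) = (5 - I*sqrt(55)) - 1*156732 = (5 - I*sqrt(55)) - 156732 = -156727 - I*sqrt(55)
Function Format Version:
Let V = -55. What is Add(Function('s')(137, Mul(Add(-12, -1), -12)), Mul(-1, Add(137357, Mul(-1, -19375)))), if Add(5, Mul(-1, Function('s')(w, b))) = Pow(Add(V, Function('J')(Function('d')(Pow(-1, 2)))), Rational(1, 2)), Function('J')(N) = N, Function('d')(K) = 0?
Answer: Add(-156727, Mul(-1, I, Pow(55, Rational(1, 2)))) ≈ Add(-1.5673e+5, Mul(-7.4162, I))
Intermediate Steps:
Function('s')(w, b) = Add(5, Mul(-1, I, Pow(55, Rational(1, 2)))) (Function('s')(w, b) = Add(5, Mul(-1, Pow(Add(-55, 0), Rational(1, 2)))) = Add(5, Mul(-1, Pow(-55, Rational(1, 2)))) = Add(5, Mul(-1, Mul(I, Pow(55, Rational(1, 2))))) = Add(5, Mul(-1, I, Pow(55, Rational(1, 2)))))
Add(Function('s')(137, Mul(Add(-12, -1), -12)), Mul(-1, Add(137357, Mul(-1, -19375)))) = Add(Add(5, Mul(-1, I, Pow(55, Rational(1, 2)))), Mul(-1, Add(137357, Mul(-1, -19375)))) = Add(Add(5, Mul(-1, I, Pow(55, Rational(1, 2)))), Mul(-1, Add(137357, 19375))) = Add(Add(5, Mul(-1, I, Pow(55, Rational(1, 2)))), Mul(-1, 156732)) = Add(Add(5, Mul(-1, I, Pow(55, Rational(1, 2)))), -156732) = Add(-156727, Mul(-1, I, Pow(55, Rational(1, 2))))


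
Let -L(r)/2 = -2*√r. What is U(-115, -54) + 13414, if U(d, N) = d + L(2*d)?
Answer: 13299 + 4*I*√230 ≈ 13299.0 + 60.663*I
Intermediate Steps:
L(r) = 4*√r (L(r) = -(-4)*√r = 4*√r)
U(d, N) = d + 4*√2*√d (U(d, N) = d + 4*√(2*d) = d + 4*(√2*√d) = d + 4*√2*√d)
U(-115, -54) + 13414 = (-115 + 4*√2*√(-115)) + 13414 = (-115 + 4*√2*(I*√115)) + 13414 = (-115 + 4*I*√230) + 13414 = 13299 + 4*I*√230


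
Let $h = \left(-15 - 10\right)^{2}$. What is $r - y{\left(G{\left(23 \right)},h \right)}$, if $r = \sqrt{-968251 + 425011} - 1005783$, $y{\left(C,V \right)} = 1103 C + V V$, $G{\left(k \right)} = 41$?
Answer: $-1441631 + 6 i \sqrt{15090} \approx -1.4416 \cdot 10^{6} + 737.05 i$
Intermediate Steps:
$h = 625$ ($h = \left(-25\right)^{2} = 625$)
$y{\left(C,V \right)} = V^{2} + 1103 C$ ($y{\left(C,V \right)} = 1103 C + V^{2} = V^{2} + 1103 C$)
$r = -1005783 + 6 i \sqrt{15090}$ ($r = \sqrt{-543240} - 1005783 = 6 i \sqrt{15090} - 1005783 = -1005783 + 6 i \sqrt{15090} \approx -1.0058 \cdot 10^{6} + 737.05 i$)
$r - y{\left(G{\left(23 \right)},h \right)} = \left(-1005783 + 6 i \sqrt{15090}\right) - \left(625^{2} + 1103 \cdot 41\right) = \left(-1005783 + 6 i \sqrt{15090}\right) - \left(390625 + 45223\right) = \left(-1005783 + 6 i \sqrt{15090}\right) - 435848 = -1441631 + 6 i \sqrt{15090}$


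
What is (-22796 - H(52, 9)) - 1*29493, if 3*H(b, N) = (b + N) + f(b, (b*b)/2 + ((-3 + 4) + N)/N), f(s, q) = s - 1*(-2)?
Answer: -156982/3 ≈ -52327.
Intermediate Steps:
f(s, q) = 2 + s (f(s, q) = s + 2 = 2 + s)
H(b, N) = 2/3 + N/3 + 2*b/3 (H(b, N) = ((b + N) + (2 + b))/3 = ((N + b) + (2 + b))/3 = (2 + N + 2*b)/3 = 2/3 + N/3 + 2*b/3)
(-22796 - H(52, 9)) - 1*29493 = (-22796 - (2/3 + (1/3)*9 + (2/3)*52)) - 1*29493 = (-22796 - (2/3 + 3 + 104/3)) - 29493 = (-22796 - 1*115/3) - 29493 = (-22796 - 115/3) - 29493 = -68503/3 - 29493 = -156982/3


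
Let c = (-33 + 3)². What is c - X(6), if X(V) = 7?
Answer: 893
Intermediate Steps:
c = 900 (c = (-30)² = 900)
c - X(6) = 900 - 1*7 = 900 - 7 = 893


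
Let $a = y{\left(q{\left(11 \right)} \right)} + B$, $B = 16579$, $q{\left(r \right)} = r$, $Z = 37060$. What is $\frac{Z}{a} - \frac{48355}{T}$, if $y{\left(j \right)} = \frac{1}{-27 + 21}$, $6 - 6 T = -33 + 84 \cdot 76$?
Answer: $\frac{2018065046}{42077079} \approx 47.961$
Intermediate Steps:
$T = - \frac{2115}{2}$ ($T = 1 - \frac{-33 + 84 \cdot 76}{6} = 1 - \frac{-33 + 6384}{6} = 1 - \frac{2117}{2} = - \frac{2115}{2} \approx -1057.5$)
$y{\left(j \right)} = - \frac{1}{6}$ ($y{\left(j \right)} = \frac{1}{-6} = - \frac{1}{6}$)
$a = \frac{99473}{6}$ ($a = - \frac{1}{6} + 16579 = \frac{99473}{6} \approx 16579.0$)
$\frac{Z}{a} - \frac{48355}{T} = \frac{37060}{\frac{99473}{6}} - \frac{48355}{- \frac{2115}{2}} = 37060 \cdot \frac{6}{99473} - - \frac{19342}{423} = \frac{222360}{99473} + \frac{19342}{423} = \frac{2018065046}{42077079}$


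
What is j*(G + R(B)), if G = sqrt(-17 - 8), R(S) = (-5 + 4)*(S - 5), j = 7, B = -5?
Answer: 70 + 35*I ≈ 70.0 + 35.0*I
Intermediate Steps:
R(S) = 5 - S (R(S) = -(-5 + S) = 5 - S)
G = 5*I (G = sqrt(-25) = 5*I ≈ 5.0*I)
j*(G + R(B)) = 7*(5*I + (5 - 1*(-5))) = 7*(5*I + (5 + 5)) = 7*(5*I + 10) = 7*(10 + 5*I) = 70 + 35*I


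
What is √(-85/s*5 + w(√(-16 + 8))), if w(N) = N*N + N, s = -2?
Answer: √(818 + 8*I*√2)/2 ≈ 14.301 + 0.098891*I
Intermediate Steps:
w(N) = N + N² (w(N) = N² + N = N + N²)
√(-85/s*5 + w(√(-16 + 8))) = √(-85/(-2)*5 + √(-16 + 8)*(1 + √(-16 + 8))) = √(-85*(-½)*5 + √(-8)*(1 + √(-8))) = √((85/2)*5 + (2*I*√2)*(1 + 2*I*√2)) = √(425/2 + 2*I*√2*(1 + 2*I*√2))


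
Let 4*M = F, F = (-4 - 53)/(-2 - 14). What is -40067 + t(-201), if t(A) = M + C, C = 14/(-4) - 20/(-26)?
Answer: -33337275/832 ≈ -40069.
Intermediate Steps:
F = 57/16 (F = -57/(-16) = -57*(-1/16) = 57/16 ≈ 3.5625)
M = 57/64 (M = (1/4)*(57/16) = 57/64 ≈ 0.89063)
C = -71/26 (C = 14*(-1/4) - 20*(-1/26) = -7/2 + 10/13 = -71/26 ≈ -2.7308)
t(A) = -1531/832 (t(A) = 57/64 - 71/26 = -1531/832)
-40067 + t(-201) = -40067 - 1531/832 = -33337275/832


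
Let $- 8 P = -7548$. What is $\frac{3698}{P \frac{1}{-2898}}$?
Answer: $- \frac{7144536}{629} \approx -11359.0$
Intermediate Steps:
$P = \frac{1887}{2}$ ($P = \left(- \frac{1}{8}\right) \left(-7548\right) = \frac{1887}{2} \approx 943.5$)
$\frac{3698}{P \frac{1}{-2898}} = \frac{3698}{\frac{1887}{2} \frac{1}{-2898}} = \frac{3698}{\frac{1887}{2} \left(- \frac{1}{2898}\right)} = \frac{3698}{- \frac{629}{1932}} = 3698 \left(- \frac{1932}{629}\right) = - \frac{7144536}{629}$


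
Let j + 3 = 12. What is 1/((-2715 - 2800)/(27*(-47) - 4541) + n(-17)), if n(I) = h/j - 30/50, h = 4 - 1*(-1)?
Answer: 52290/47311 ≈ 1.1052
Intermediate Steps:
j = 9 (j = -3 + 12 = 9)
h = 5 (h = 4 + 1 = 5)
n(I) = -2/45 (n(I) = 5/9 - 30/50 = 5*(1/9) - 30*1/50 = 5/9 - 3/5 = -2/45)
1/((-2715 - 2800)/(27*(-47) - 4541) + n(-17)) = 1/((-2715 - 2800)/(27*(-47) - 4541) - 2/45) = 1/(-5515/(-1269 - 4541) - 2/45) = 1/(-5515/(-5810) - 2/45) = 1/(-5515*(-1/5810) - 2/45) = 1/(1103/1162 - 2/45) = 1/(47311/52290) = 52290/47311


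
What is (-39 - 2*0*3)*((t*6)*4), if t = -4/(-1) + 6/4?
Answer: -5148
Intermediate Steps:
t = 11/2 (t = -4*(-1) + 6*(1/4) = 4 + 3/2 = 11/2 ≈ 5.5000)
(-39 - 2*0*3)*((t*6)*4) = (-39 - 2*0*3)*(((11/2)*6)*4) = (-39 + 0*3)*(33*4) = (-39 + 0)*132 = -39*132 = -5148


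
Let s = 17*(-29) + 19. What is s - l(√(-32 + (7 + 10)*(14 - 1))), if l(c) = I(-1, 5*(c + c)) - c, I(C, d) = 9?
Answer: -483 + 3*√21 ≈ -469.25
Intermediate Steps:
l(c) = 9 - c
s = -474 (s = -493 + 19 = -474)
s - l(√(-32 + (7 + 10)*(14 - 1))) = -474 - (9 - √(-32 + (7 + 10)*(14 - 1))) = -474 - (9 - √(-32 + 17*13)) = -474 - (9 - √(-32 + 221)) = -474 - (9 - √189) = -474 - (9 - 3*√21) = -474 + (-9 + 3*√21) = -483 + 3*√21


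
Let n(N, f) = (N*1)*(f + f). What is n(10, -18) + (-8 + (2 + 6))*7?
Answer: -360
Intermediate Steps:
n(N, f) = 2*N*f (n(N, f) = N*(2*f) = 2*N*f)
n(10, -18) + (-8 + (2 + 6))*7 = 2*10*(-18) + (-8 + (2 + 6))*7 = -360 + (-8 + 8)*7 = -360 + 0*7 = -360 + 0 = -360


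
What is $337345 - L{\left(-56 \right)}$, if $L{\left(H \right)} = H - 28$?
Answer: $337429$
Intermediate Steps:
$L{\left(H \right)} = -28 + H$ ($L{\left(H \right)} = H - 28 = -28 + H$)
$337345 - L{\left(-56 \right)} = 337345 - \left(-28 - 56\right) = 337345 - -84 = 337345 + 84 = 337429$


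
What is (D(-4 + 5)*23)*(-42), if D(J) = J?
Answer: -966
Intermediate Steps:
(D(-4 + 5)*23)*(-42) = ((-4 + 5)*23)*(-42) = (1*23)*(-42) = 23*(-42) = -966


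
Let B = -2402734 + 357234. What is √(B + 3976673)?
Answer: √1931173 ≈ 1389.7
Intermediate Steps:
B = -2045500
√(B + 3976673) = √(-2045500 + 3976673) = √1931173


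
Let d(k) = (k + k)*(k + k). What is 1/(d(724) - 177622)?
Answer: 1/1919082 ≈ 5.2108e-7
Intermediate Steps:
d(k) = 4*k² (d(k) = (2*k)*(2*k) = 4*k²)
1/(d(724) - 177622) = 1/(4*724² - 177622) = 1/(4*524176 - 177622) = 1/(2096704 - 177622) = 1/1919082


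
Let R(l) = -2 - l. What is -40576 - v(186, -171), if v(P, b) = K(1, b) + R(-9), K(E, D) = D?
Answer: -40412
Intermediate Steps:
v(P, b) = 7 + b (v(P, b) = b + (-2 - 1*(-9)) = b + (-2 + 9) = b + 7 = 7 + b)
-40576 - v(186, -171) = -40576 - (7 - 171) = -40576 - 1*(-164) = -40576 + 164 = -40412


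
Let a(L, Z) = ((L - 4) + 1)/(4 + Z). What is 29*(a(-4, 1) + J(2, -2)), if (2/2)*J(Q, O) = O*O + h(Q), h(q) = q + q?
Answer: 957/5 ≈ 191.40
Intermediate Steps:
h(q) = 2*q
J(Q, O) = O² + 2*Q (J(Q, O) = O*O + 2*Q = O² + 2*Q)
a(L, Z) = (-3 + L)/(4 + Z) (a(L, Z) = ((-4 + L) + 1)/(4 + Z) = (-3 + L)/(4 + Z))
29*(a(-4, 1) + J(2, -2)) = 29*((-3 - 4)/(4 + 1) + ((-2)² + 2*2)) = 29*(-7/5 + (4 + 4)) = 29*((⅕)*(-7) + 8) = 29*(-7/5 + 8) = 29*(33/5) = 957/5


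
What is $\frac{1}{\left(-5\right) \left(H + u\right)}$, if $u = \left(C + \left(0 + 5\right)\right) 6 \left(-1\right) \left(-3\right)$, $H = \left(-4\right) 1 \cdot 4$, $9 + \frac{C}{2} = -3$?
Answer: $\frac{1}{1790} \approx 0.00055866$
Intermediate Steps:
$C = -24$ ($C = -18 + 2 \left(-3\right) = -18 - 6 = -24$)
$H = -16$ ($H = \left(-4\right) 4 = -16$)
$u = -342$ ($u = \left(-24 + \left(0 + 5\right)\right) 6 \left(-1\right) \left(-3\right) = \left(-24 + 5\right) 6 \left(-1\right) \left(-3\right) = \left(-19\right) 6 \left(-1\right) \left(-3\right) = \left(-114\right) \left(-1\right) \left(-3\right) = 114 \left(-3\right) = -342$)
$\frac{1}{\left(-5\right) \left(H + u\right)} = \frac{1}{\left(-5\right) \left(-16 - 342\right)} = \frac{1}{\left(-5\right) \left(-358\right)} = \frac{1}{1790}$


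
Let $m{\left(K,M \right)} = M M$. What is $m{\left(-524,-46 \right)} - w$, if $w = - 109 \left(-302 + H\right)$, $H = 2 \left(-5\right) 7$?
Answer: $-38432$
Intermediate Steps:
$m{\left(K,M \right)} = M^{2}$
$H = -70$ ($H = \left(-10\right) 7 = -70$)
$w = 40548$ ($w = - 109 \left(-302 - 70\right) = \left(-109\right) \left(-372\right) = 40548$)
$m{\left(-524,-46 \right)} - w = \left(-46\right)^{2} - 40548 = 2116 - 40548 = -38432$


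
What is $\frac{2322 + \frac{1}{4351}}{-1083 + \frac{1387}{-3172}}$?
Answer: $- \frac{32046788956}{14952920713} \approx -2.1432$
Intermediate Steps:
$\frac{2322 + \frac{1}{4351}}{-1083 + \frac{1387}{-3172}} = \frac{2322 + \frac{1}{4351}}{-1083 + 1387 \left(- \frac{1}{3172}\right)} = \frac{10103023}{4351 \left(-1083 - \frac{1387}{3172}\right)} = \frac{10103023}{4351 \left(- \frac{3436663}{3172}\right)} = \frac{10103023}{4351} \left(- \frac{3172}{3436663}\right) = - \frac{32046788956}{14952920713}$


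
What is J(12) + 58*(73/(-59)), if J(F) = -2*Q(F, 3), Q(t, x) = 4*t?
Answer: -9898/59 ≈ -167.76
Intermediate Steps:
J(F) = -8*F
J(12) + 58*(73/(-59)) = -8*12 + 58*(73/(-59)) = -96 + 58*(73*(-1/59)) = -96 + 58*(-73/59) = -96 - 4234/59 = -9898/59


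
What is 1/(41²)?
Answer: 1/1681 ≈ 0.00059488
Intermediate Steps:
1/(41²) = 1/1681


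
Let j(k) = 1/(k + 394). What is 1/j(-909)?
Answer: -515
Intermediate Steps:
j(k) = 1/(394 + k)
1/j(-909) = 1/(1/(394 - 909)) = 1/(1/(-515)) = 1/(-1/515) = -515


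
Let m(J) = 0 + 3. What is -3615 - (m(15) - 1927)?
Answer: -1691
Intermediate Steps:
m(J) = 3
-3615 - (m(15) - 1927) = -3615 - (3 - 1927) = -3615 - 1*(-1924) = -3615 + 1924 = -1691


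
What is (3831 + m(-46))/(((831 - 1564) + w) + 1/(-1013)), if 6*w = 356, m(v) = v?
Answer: -11502615/2047276 ≈ -5.6185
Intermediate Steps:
w = 178/3 (w = (⅙)*356 = 178/3 ≈ 59.333)
(3831 + m(-46))/(((831 - 1564) + w) + 1/(-1013)) = (3831 - 46)/(((831 - 1564) + 178/3) + 1/(-1013)) = 3785/((-733 + 178/3) - 1/1013) = 3785/(-2021/3 - 1/1013) = 3785/(-2047276/3039) = 3785*(-3039/2047276) = -11502615/2047276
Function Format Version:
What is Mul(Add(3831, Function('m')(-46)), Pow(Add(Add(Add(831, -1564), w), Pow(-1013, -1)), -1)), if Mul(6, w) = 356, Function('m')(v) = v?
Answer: Rational(-11502615, 2047276) ≈ -5.6185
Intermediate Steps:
w = Rational(178, 3) (w = Mul(Rational(1, 6), 356) = Rational(178, 3) ≈ 59.333)
Mul(Add(3831, Function('m')(-46)), Pow(Add(Add(Add(831, -1564), w), Pow(-1013, -1)), -1)) = Mul(Add(3831, -46), Pow(Add(Add(Add(831, -1564), Rational(178, 3)), Pow(-1013, -1)), -1)) = Mul(3785, Pow(Add(Add(-733, Rational(178, 3)), Rational(-1, 1013)), -1)) = Mul(3785, Pow(Add(Rational(-2021, 3), Rational(-1, 1013)), -1)) = Mul(3785, Pow(Rational(-2047276, 3039), -1)) = Mul(3785, Rational(-3039, 2047276)) = Rational(-11502615, 2047276)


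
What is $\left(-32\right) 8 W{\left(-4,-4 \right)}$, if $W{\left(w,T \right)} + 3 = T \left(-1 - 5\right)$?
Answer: $-5376$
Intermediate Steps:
$W{\left(w,T \right)} = -3 - 6 T$ ($W{\left(w,T \right)} = -3 + T \left(-1 - 5\right) = -3 + T \left(-6\right) = -3 - 6 T$)
$\left(-32\right) 8 W{\left(-4,-4 \right)} = \left(-32\right) 8 \left(-3 - -24\right) = - 256 \left(-3 + 24\right) = \left(-256\right) 21 = -5376$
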